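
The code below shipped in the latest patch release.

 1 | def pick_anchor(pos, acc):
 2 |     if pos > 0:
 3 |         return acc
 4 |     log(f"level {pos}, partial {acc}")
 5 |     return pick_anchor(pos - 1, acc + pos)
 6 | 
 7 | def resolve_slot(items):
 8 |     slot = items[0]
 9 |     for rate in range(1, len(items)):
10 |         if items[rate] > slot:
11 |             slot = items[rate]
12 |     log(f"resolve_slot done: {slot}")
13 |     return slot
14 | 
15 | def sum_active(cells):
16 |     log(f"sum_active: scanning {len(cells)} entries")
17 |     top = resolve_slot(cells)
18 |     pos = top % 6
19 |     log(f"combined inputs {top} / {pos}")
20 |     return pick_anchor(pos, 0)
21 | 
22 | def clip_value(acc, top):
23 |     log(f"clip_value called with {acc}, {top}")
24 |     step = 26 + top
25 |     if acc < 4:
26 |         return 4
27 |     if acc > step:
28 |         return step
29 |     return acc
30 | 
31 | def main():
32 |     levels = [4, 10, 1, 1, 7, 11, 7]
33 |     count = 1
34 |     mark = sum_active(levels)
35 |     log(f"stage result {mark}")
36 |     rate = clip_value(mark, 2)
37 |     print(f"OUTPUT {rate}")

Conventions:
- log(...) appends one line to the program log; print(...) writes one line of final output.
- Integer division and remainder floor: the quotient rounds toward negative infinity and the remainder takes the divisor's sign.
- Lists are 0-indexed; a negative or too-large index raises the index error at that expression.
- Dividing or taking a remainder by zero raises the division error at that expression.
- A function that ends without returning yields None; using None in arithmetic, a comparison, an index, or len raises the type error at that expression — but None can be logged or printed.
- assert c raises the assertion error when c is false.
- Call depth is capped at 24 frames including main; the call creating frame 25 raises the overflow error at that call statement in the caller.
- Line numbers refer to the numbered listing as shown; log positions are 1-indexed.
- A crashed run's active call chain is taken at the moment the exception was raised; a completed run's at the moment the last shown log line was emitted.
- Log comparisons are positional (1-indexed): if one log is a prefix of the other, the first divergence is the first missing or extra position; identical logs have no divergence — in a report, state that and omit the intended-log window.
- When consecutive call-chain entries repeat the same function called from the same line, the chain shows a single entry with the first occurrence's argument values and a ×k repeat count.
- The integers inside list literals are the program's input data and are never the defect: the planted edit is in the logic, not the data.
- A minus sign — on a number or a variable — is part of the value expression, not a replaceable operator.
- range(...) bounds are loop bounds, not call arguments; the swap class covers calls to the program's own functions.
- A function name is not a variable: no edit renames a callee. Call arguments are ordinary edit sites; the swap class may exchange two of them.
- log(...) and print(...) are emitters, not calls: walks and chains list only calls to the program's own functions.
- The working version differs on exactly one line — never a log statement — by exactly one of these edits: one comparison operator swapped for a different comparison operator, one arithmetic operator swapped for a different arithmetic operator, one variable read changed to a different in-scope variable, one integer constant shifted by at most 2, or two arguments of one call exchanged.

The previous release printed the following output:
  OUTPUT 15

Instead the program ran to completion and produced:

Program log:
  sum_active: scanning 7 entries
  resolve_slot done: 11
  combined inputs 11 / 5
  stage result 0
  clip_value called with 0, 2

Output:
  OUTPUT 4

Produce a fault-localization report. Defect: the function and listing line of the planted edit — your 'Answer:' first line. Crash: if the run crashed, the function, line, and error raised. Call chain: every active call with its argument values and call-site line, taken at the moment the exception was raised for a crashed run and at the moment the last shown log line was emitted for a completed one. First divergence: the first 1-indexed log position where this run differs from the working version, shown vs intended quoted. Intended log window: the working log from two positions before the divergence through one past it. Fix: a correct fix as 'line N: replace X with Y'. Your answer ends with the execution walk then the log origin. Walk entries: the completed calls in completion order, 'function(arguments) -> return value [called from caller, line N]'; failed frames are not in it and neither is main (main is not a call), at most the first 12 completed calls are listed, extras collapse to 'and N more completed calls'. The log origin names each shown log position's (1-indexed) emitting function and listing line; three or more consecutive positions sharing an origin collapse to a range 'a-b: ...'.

Answer: the defect is in pick_anchor at line 2.
Core observation: The log first diverges at position 4: the faulty run prints 'stage result 0' where the working version prints 'level 5, partial 0'.
Call chain: main -> clip_value(0, 2) (called at line 36).
First divergence: at position 4 the run shows 'stage result 0' where the working version logs 'level 5, partial 0'.
Intended log window:
  2: resolve_slot done: 11
  3: combined inputs 11 / 5
  4: level 5, partial 0
  5: level 4, partial 5
Execution walk:
  resolve_slot([4, 10, 1, 1, 7, 11, 7]) -> 11  [called from sum_active, line 17]
  pick_anchor(5, 0) -> 0  [called from sum_active, line 20]
  sum_active([4, 10, 1, 1, 7, 11, 7]) -> 0  [called from main, line 34]
  clip_value(0, 2) -> 4  [called from main, line 36]
Log line origins:
  1: logged in sum_active at line 16
  2: logged in resolve_slot at line 12
  3: logged in sum_active at line 19
  4: logged in main at line 35
  5: logged in clip_value at line 23
A correct fix: line 2: replace `>` with `<=`.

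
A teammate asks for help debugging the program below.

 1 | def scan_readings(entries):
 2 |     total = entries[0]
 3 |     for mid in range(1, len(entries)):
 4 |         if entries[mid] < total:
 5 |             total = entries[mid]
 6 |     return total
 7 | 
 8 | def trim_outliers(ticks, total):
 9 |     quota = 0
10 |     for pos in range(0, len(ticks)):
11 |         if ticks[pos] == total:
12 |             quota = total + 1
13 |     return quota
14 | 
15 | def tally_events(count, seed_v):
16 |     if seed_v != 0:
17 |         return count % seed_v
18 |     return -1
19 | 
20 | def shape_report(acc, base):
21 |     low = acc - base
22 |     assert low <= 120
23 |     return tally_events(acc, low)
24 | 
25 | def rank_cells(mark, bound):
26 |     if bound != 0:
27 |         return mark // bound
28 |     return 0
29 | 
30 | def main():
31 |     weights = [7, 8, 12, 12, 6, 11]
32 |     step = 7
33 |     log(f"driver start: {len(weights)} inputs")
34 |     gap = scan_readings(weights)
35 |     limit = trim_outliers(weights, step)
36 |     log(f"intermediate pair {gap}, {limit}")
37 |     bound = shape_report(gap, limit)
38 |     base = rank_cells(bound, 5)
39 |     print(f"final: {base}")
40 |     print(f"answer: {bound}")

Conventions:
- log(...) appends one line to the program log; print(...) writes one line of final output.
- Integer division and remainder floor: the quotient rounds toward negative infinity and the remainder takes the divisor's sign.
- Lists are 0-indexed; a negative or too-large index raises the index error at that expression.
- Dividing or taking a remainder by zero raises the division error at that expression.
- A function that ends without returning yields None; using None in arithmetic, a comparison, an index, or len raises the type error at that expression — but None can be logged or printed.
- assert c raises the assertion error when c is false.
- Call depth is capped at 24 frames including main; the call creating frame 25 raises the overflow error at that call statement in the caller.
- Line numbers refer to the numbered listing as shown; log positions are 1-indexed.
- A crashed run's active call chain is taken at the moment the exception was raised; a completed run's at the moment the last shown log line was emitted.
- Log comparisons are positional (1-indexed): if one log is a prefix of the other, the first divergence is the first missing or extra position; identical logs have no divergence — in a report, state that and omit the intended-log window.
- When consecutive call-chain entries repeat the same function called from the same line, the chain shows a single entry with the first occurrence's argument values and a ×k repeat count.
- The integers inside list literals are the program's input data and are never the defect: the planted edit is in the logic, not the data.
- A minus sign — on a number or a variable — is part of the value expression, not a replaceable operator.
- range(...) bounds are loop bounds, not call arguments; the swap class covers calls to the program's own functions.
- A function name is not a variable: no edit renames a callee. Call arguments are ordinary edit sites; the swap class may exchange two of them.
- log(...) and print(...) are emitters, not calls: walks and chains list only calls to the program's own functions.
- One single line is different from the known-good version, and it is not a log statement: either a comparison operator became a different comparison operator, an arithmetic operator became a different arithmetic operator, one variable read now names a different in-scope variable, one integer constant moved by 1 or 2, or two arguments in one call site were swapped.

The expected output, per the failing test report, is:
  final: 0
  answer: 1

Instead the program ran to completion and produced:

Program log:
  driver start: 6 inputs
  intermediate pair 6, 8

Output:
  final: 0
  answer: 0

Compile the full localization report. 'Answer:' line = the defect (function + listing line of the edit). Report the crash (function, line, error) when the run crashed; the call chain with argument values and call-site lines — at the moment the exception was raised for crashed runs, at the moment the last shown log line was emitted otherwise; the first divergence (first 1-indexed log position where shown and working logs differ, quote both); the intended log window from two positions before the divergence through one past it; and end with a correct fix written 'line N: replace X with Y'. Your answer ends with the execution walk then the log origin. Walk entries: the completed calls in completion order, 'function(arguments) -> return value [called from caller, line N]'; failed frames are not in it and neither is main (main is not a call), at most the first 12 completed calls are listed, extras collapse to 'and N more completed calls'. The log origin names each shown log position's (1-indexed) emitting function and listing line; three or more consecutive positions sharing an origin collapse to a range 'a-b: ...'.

Answer: the defect is in trim_outliers at line 12.
The tell: The log first diverges at position 2: the faulty run prints 'intermediate pair 6, 8' where the working version prints 'intermediate pair 6, 1'.
Call chain: main.
First divergence: position 2; shown 'intermediate pair 6, 8' vs intended 'intermediate pair 6, 1'.
Intended log window:
  1: driver start: 6 inputs
  2: intermediate pair 6, 1
Execution walk:
  scan_readings([7, 8, 12, 12, 6, 11]) -> 6  [called from main, line 34]
  trim_outliers([7, 8, 12, 12, 6, 11], 7) -> 8  [called from main, line 35]
  tally_events(6, -2) -> 0  [called from shape_report, line 23]
  shape_report(6, 8) -> 0  [called from main, line 37]
  rank_cells(0, 5) -> 0  [called from main, line 38]
Log origins:
  1: logged in main at line 33
  2: logged in main at line 36
A correct fix: line 12: replace `total` with `quota`.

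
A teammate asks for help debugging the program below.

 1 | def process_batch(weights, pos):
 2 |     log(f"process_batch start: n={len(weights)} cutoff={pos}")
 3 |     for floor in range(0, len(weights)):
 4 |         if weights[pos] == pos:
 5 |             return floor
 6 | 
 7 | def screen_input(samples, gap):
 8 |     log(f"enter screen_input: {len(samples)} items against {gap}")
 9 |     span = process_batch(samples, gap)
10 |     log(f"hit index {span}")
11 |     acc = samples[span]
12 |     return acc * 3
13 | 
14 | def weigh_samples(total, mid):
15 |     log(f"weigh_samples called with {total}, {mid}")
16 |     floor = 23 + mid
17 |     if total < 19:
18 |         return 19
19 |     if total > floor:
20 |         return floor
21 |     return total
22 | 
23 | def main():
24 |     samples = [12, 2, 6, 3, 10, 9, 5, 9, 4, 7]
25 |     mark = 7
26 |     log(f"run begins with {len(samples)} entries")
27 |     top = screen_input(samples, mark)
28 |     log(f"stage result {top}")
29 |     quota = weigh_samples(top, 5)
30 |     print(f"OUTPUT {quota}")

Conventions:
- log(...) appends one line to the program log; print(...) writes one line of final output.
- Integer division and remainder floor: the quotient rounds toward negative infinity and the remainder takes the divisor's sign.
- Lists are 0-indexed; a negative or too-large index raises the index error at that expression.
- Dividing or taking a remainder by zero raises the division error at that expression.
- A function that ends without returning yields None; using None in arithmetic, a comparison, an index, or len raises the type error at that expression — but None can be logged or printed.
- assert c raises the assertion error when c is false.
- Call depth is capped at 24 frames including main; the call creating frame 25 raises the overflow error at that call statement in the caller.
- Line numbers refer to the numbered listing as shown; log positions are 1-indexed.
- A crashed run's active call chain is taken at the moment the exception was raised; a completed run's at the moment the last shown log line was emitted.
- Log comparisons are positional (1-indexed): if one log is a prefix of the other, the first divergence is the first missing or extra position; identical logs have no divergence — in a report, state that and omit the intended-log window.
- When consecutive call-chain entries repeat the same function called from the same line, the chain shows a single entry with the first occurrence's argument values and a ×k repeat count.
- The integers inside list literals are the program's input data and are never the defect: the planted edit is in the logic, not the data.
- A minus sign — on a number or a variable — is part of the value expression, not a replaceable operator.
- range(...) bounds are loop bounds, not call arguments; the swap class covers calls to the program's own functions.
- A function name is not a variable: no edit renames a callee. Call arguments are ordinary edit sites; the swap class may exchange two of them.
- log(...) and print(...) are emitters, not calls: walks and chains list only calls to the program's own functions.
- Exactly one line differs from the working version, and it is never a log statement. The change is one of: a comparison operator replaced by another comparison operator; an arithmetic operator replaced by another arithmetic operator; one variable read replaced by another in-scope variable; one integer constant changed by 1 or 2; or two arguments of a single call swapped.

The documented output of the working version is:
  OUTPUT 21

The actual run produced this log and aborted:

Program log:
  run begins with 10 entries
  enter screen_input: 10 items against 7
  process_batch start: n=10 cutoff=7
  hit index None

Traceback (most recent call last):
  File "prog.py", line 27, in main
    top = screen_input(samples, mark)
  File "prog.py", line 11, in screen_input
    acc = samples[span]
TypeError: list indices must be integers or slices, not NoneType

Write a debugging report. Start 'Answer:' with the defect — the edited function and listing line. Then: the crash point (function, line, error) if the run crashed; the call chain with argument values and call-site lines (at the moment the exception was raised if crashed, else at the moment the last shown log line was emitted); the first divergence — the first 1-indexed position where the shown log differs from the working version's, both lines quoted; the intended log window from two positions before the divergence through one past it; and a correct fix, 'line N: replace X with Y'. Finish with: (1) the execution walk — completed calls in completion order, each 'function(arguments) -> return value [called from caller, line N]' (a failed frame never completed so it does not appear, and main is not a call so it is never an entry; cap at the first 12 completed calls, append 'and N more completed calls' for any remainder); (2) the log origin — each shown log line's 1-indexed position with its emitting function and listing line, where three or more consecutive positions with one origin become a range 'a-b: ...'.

Answer: the defect is in process_batch at line 4.
Core observation: At log position 4 the runs split — shown 'hit index None', but the working version logs 'hit index 9'.
Crash: screen_input, line 11, TypeError.
Call chain: main -> screen_input([12, 2, 6, 3, 10, 9, 5, 9, 4, 7], 7) (called at line 27).
First divergence: at position 4 the run shows 'hit index None' where the working version logs 'hit index 9'.
Intended log window:
  2: enter screen_input: 10 items against 7
  3: process_batch start: n=10 cutoff=7
  4: hit index 9
  5: stage result 21
Execution walk:
  process_batch([12, 2, 6, 3, 10, 9, 5, 9, 4, 7], 7) -> None  [called from screen_input, line 9]
Origin of each log line:
  1: logged in main at line 26
  2: logged in screen_input at line 8
  3: logged in process_batch at line 2
  4: logged in screen_input at line 10
A correct fix: line 4: replace `weights[pos]` with `weights[floor]`.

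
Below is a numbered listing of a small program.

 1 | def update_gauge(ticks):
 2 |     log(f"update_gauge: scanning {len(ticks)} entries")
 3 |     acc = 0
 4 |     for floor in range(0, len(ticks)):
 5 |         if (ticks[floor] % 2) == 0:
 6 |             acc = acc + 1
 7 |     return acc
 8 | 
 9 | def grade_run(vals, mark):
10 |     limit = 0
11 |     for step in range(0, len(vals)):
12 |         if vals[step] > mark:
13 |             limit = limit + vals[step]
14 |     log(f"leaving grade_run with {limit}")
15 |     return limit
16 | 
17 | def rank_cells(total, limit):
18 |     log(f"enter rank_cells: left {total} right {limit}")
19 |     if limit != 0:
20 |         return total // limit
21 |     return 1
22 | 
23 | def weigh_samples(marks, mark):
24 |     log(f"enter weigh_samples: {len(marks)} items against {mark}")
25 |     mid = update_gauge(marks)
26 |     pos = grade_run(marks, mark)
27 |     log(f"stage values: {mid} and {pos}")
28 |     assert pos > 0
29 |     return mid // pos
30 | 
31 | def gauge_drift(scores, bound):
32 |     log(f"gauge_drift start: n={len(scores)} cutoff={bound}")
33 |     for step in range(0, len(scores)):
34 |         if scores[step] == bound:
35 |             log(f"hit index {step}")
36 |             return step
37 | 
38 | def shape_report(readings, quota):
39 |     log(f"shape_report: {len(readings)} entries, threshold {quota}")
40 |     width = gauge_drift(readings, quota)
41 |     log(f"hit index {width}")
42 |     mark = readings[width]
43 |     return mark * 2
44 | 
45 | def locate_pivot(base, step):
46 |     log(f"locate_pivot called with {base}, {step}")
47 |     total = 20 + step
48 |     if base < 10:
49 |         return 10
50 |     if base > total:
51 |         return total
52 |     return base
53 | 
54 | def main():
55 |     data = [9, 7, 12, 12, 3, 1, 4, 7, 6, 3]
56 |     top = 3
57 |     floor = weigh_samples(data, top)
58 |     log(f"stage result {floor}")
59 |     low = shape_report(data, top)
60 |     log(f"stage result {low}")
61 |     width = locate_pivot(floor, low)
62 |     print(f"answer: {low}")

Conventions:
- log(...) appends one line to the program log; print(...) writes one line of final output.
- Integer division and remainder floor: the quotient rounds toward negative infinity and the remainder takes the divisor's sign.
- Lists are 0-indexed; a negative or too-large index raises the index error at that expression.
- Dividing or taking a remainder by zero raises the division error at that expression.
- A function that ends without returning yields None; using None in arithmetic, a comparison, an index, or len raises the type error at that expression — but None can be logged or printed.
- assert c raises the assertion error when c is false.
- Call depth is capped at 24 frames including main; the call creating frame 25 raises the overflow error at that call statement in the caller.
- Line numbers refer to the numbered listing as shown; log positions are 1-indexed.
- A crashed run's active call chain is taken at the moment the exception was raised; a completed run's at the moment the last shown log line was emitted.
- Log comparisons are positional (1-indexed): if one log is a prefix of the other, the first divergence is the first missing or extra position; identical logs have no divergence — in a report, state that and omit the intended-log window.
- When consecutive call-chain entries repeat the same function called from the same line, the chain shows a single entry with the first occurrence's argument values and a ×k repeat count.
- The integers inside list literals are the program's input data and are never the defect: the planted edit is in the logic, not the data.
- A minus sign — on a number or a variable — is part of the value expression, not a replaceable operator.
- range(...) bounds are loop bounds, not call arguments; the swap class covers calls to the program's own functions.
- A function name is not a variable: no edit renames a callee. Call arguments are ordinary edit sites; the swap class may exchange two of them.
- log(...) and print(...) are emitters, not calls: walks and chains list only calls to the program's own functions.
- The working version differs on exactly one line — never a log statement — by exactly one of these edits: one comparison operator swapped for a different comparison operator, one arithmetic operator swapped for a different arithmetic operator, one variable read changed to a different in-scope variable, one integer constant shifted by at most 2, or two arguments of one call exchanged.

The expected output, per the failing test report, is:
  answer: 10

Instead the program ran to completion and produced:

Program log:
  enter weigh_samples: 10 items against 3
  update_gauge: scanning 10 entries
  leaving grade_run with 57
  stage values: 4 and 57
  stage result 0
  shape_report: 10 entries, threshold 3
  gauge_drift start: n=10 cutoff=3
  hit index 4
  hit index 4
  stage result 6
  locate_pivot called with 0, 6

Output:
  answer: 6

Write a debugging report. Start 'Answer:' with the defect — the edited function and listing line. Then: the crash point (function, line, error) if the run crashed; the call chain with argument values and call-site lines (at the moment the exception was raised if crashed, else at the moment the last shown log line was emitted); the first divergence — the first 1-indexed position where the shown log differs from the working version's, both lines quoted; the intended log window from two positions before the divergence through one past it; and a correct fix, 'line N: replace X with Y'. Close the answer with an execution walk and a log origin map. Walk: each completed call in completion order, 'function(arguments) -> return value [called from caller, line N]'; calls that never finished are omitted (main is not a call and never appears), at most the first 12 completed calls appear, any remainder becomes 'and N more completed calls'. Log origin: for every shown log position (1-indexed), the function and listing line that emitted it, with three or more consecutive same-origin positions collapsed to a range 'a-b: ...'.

Answer: the defect is in main at line 62.
Core observation: Every logged value matches the working version; the printed result is what differs.
Call chain: main -> locate_pivot(0, 6) (called at line 61).
First divergence: none; the two logs match at every position.
Execution walk:
  update_gauge([9, 7, 12, 12, 3, 1, 4, 7, 6, 3]) -> 4  [called from weigh_samples, line 25]
  grade_run([9, 7, 12, 12, 3, 1, 4, 7, 6, 3], 3) -> 57  [called from weigh_samples, line 26]
  weigh_samples([9, 7, 12, 12, 3, 1, 4, 7, 6, 3], 3) -> 0  [called from main, line 57]
  gauge_drift([9, 7, 12, 12, 3, 1, 4, 7, 6, 3], 3) -> 4  [called from shape_report, line 40]
  shape_report([9, 7, 12, 12, 3, 1, 4, 7, 6, 3], 3) -> 6  [called from main, line 59]
  locate_pivot(0, 6) -> 10  [called from main, line 61]
Log origins:
  1: from weigh_samples, line 24
  2: from update_gauge, line 2
  3: from grade_run, line 14
  4: from weigh_samples, line 27
  5: from main, line 58
  6: from shape_report, line 39
  7: from gauge_drift, line 32
  8: from gauge_drift, line 35
  9: from shape_report, line 41
  10: from main, line 60
  11: from locate_pivot, line 46
A correct fix: line 62: replace `low` with `width`.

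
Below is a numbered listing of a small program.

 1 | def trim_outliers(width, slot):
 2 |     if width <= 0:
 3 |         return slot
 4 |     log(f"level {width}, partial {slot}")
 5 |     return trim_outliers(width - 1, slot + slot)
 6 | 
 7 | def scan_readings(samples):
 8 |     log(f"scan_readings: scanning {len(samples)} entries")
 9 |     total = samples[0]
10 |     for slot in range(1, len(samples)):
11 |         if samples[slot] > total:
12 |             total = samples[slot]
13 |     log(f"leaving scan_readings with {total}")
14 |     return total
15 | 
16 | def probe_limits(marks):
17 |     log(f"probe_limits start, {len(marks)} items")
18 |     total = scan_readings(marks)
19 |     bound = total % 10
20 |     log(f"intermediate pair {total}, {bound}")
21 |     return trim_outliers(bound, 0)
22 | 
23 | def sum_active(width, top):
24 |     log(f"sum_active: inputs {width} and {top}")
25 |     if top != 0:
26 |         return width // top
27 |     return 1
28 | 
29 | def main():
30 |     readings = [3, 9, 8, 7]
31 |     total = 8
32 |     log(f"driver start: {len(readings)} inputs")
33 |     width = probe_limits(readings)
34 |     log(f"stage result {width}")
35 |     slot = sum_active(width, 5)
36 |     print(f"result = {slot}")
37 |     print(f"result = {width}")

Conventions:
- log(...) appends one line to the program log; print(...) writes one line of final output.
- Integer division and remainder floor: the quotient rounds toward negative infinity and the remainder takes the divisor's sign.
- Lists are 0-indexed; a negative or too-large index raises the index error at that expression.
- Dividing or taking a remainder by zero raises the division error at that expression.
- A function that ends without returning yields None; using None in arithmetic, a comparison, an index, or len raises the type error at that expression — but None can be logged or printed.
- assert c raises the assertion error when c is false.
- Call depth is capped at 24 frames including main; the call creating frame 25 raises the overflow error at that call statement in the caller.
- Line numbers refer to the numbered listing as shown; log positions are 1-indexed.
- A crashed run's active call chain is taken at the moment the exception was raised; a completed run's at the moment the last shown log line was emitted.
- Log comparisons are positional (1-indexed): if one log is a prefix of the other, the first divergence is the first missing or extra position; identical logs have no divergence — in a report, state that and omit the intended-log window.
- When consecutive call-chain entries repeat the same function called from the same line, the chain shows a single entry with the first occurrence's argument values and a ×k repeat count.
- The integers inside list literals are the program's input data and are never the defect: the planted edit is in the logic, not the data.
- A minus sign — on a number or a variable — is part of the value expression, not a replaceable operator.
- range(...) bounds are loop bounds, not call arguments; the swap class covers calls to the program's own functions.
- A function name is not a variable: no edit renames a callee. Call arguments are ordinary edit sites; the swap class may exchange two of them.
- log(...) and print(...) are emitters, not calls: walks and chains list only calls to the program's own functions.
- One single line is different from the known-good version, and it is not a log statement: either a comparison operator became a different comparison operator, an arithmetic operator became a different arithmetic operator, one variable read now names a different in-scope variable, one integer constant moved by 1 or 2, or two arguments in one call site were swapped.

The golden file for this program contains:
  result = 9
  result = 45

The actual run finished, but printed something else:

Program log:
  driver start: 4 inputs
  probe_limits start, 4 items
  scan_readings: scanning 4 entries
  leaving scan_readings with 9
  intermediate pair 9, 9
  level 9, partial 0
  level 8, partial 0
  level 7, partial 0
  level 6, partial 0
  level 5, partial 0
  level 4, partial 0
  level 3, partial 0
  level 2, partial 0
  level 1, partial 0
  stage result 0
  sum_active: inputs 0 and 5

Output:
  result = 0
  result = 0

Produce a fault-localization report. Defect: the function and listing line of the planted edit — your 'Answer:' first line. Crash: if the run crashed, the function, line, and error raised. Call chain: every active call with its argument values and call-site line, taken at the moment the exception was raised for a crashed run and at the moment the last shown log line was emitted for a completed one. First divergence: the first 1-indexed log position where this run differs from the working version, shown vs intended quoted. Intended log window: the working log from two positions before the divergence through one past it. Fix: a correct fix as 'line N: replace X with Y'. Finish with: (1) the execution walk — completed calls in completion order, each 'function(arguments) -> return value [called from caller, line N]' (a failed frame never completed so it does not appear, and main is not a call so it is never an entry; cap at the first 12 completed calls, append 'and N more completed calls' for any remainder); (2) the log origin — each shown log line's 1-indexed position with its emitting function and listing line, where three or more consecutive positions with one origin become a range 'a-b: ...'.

Answer: the defect is in trim_outliers at line 5.
Core observation: Position 7 is the first bad log line: 'level 8, partial 0' should read 'level 8, partial 9'.
Call chain: main -> sum_active(0, 5) (called at line 35).
First divergence: position 7; shown 'level 8, partial 0' vs intended 'level 8, partial 9'.
Intended log window:
  5: intermediate pair 9, 9
  6: level 9, partial 0
  7: level 8, partial 9
  8: level 7, partial 17
Execution walk:
  scan_readings([3, 9, 8, 7]) -> 9  [called from probe_limits, line 18]
  trim_outliers(0, 0) -> 0  [called from trim_outliers, line 5]
  trim_outliers(1, 0) -> 0  [called from trim_outliers, line 5]
  trim_outliers(2, 0) -> 0  [called from trim_outliers, line 5]
  trim_outliers(3, 0) -> 0  [called from trim_outliers, line 5]
  trim_outliers(4, 0) -> 0  [called from trim_outliers, line 5]
  trim_outliers(5, 0) -> 0  [called from trim_outliers, line 5]
  trim_outliers(6, 0) -> 0  [called from trim_outliers, line 5]
  trim_outliers(7, 0) -> 0  [called from trim_outliers, line 5]
  trim_outliers(8, 0) -> 0  [called from trim_outliers, line 5]
  trim_outliers(9, 0) -> 0  [called from probe_limits, line 21]
  probe_limits([3, 9, 8, 7]) -> 0  [called from main, line 33]
  ... and 1 more completed call
Origin of each log line:
  1 — main, line 32
  2 — probe_limits, line 17
  3 — scan_readings, line 8
  4 — scan_readings, line 13
  5 — probe_limits, line 20
  6-14 — trim_outliers, line 4
  15 — main, line 34
  16 — sum_active, line 24
A correct fix: line 5: replace `slot + slot` with `slot + width`.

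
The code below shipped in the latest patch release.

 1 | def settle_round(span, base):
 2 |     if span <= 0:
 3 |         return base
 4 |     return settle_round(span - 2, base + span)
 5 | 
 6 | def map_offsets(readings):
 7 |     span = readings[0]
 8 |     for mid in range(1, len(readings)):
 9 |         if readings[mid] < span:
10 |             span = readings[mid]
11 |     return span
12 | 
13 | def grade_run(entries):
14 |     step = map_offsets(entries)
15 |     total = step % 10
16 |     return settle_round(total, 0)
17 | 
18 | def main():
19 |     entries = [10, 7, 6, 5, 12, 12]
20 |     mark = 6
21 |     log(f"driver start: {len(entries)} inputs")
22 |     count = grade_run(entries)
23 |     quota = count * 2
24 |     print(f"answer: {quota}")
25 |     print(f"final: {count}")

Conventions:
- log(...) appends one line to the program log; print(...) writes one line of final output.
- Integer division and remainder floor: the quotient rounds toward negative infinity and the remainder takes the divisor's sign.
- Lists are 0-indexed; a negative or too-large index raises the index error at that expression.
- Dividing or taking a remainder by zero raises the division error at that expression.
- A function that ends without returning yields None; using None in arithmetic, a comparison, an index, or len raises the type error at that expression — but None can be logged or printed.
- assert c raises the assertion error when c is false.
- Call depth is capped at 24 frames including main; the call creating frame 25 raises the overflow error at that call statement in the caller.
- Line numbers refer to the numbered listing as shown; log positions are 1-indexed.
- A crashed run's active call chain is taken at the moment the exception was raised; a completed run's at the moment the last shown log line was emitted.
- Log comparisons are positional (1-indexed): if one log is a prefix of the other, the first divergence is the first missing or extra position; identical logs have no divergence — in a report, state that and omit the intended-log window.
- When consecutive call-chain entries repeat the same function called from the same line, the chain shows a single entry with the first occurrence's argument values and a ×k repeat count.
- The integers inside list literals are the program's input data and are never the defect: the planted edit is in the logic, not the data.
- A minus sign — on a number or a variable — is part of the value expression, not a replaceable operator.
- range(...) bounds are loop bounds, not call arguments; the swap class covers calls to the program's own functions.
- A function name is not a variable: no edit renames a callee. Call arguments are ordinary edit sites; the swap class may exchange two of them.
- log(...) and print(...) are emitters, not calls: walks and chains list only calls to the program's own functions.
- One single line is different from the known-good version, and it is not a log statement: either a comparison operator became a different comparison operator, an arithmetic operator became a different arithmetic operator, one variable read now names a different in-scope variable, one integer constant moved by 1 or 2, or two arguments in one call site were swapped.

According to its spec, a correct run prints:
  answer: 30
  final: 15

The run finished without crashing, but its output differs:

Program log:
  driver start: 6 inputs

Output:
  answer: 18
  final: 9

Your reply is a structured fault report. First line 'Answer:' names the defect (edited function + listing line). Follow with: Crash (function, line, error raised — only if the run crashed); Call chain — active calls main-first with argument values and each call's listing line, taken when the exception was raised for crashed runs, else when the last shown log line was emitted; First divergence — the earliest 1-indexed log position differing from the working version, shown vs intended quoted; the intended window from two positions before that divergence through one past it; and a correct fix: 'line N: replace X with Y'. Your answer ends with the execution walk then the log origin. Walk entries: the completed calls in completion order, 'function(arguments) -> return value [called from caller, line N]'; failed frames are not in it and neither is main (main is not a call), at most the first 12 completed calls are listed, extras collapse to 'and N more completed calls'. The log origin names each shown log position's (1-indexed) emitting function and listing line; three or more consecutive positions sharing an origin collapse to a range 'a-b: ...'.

Answer: the defect is in settle_round at line 4.
The tell: Every logged value matches the working version; the printed result is what differs.
Call chain: main.
First divergence: none; the two logs match at every position.
Execution walk:
  map_offsets([10, 7, 6, 5, 12, 12]) -> 5  [called from grade_run, line 14]
  settle_round(-1, 9) -> 9  [called from settle_round, line 4]
  settle_round(1, 8) -> 9  [called from settle_round, line 4]
  settle_round(3, 5) -> 9  [called from settle_round, line 4]
  settle_round(5, 0) -> 9  [called from grade_run, line 16]
  grade_run([10, 7, 6, 5, 12, 12]) -> 9  [called from main, line 22]
Log origin:
  1: from main, line 21
A correct fix: line 4: replace `2` with `1`.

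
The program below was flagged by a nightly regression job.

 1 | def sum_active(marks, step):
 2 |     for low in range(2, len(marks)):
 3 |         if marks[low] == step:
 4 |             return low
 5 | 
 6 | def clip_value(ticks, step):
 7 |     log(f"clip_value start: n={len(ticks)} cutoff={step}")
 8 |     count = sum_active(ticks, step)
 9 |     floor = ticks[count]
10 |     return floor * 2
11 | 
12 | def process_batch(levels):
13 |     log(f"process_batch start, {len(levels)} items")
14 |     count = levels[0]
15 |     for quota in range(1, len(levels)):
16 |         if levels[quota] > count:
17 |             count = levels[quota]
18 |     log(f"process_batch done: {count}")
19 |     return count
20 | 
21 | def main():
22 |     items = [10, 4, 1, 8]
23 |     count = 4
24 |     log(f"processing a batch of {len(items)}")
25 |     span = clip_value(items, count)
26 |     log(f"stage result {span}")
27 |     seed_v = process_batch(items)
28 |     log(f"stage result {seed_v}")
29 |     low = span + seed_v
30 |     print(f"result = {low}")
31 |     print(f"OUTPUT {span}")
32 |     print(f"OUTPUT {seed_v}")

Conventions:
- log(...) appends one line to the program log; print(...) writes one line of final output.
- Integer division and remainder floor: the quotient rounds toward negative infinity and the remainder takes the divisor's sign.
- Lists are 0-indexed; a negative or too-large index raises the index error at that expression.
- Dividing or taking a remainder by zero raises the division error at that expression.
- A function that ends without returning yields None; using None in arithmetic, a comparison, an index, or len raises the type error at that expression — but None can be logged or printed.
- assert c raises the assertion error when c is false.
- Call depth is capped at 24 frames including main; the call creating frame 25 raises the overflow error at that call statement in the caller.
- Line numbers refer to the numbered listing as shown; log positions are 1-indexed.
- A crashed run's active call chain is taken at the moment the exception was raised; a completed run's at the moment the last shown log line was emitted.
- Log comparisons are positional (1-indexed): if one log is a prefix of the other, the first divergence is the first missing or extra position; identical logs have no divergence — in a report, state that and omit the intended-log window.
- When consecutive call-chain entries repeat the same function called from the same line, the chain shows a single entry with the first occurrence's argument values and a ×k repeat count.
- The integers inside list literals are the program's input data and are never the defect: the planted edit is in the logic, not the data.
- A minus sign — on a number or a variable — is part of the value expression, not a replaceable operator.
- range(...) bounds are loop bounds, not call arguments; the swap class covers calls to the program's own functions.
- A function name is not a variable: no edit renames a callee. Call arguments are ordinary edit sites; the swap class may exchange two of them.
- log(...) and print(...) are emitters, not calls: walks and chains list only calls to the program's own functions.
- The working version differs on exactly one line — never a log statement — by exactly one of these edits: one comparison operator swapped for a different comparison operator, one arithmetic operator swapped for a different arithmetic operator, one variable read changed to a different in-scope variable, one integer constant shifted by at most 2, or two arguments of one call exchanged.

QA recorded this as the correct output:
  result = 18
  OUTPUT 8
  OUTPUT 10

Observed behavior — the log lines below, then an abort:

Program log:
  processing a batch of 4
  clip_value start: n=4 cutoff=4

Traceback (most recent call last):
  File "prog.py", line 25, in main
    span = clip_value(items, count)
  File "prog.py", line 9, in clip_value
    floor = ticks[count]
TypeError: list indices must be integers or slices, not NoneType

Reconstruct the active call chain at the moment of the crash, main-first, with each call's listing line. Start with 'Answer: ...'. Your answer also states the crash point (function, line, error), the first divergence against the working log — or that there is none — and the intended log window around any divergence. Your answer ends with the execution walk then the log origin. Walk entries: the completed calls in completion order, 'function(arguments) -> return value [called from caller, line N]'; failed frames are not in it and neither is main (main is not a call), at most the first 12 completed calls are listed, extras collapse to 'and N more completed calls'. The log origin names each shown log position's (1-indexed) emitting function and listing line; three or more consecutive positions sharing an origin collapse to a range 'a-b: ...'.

Answer: main -> clip_value (called at line 25).
The tell: After 2 matching log lines the faulty run goes silent, while the working version continues with 'stage result 8'.
Crash: clip_value, line 9, TypeError.
First divergence: position 3; the shown log stops at 2 lines while the working version next logs 'stage result 8'.
Intended log window:
  1: processing a batch of 4
  2: clip_value start: n=4 cutoff=4
  3: stage result 8
  4: process_batch start, 4 items
Execution walk:
  sum_active([10, 4, 1, 8], 4) -> None  [called from clip_value, line 8]
Log origin:
  1: emitted by main (line 24)
  2: emitted by clip_value (line 7)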